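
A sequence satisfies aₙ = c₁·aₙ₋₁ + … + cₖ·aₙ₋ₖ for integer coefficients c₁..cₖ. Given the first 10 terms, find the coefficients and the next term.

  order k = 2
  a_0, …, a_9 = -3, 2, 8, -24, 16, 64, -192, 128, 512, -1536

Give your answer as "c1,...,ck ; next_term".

  a_2 = -2·2 + -4·-3 = 8
  a_3 = -2·8 + -4·2 = -24
  a_4 = -2·-24 + -4·8 = 16
  a_5 = -2·16 + -4·-24 = 64
  a_6 = -2·64 + -4·16 = -192
  a_7 = -2·-192 + -4·64 = 128
  a_8 = -2·128 + -4·-192 = 512
  a_9 = -2·512 + -4·128 = -1536
  a_10 = -2·-1536 + -4·512 = 1024

-2,-4 ; 1024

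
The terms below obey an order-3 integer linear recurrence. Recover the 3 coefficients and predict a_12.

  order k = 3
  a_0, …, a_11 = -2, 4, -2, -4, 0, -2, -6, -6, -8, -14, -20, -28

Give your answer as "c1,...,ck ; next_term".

  a_3 = 1·-2 + 0·4 + 1·-2 = -4
  a_4 = 1·-4 + 0·-2 + 1·4 = 0
  a_5 = 1·0 + 0·-4 + 1·-2 = -2
  a_6 = 1·-2 + 0·0 + 1·-4 = -6
  a_7 = 1·-6 + 0·-2 + 1·0 = -6
  a_8 = 1·-6 + 0·-6 + 1·-2 = -8
  a_9 = 1·-8 + 0·-6 + 1·-6 = -14
  a_10 = 1·-14 + 0·-8 + 1·-6 = -20
  a_11 = 1·-20 + 0·-14 + 1·-8 = -28
  a_12 = 1·-28 + 0·-20 + 1·-14 = -42

1,0,1 ; -42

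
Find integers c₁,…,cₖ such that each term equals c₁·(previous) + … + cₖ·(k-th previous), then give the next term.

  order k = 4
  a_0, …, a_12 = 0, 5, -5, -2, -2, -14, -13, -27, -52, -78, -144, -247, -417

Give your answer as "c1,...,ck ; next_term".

  a_4 = 1·-2 + 1·-5 + 1·5 + -1·0 = -2
  a_5 = 1·-2 + 1·-2 + 1·-5 + -1·5 = -14
  a_6 = 1·-14 + 1·-2 + 1·-2 + -1·-5 = -13
  a_7 = 1·-13 + 1·-14 + 1·-2 + -1·-2 = -27
  a_8 = 1·-27 + 1·-13 + 1·-14 + -1·-2 = -52
  a_9 = 1·-52 + 1·-27 + 1·-13 + -1·-14 = -78
  a_10 = 1·-78 + 1·-52 + 1·-27 + -1·-13 = -144
  a_11 = 1·-144 + 1·-78 + 1·-52 + -1·-27 = -247
  a_12 = 1·-247 + 1·-144 + 1·-78 + -1·-52 = -417
  a_13 = 1·-417 + 1·-247 + 1·-144 + -1·-78 = -730

1,1,1,-1 ; -730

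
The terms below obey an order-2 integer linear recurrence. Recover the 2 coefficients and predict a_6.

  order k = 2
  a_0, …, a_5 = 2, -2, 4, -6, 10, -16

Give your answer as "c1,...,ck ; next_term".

-1,1 ; 26

  a_2 = -1·-2 + 1·2 = 4
  a_3 = -1·4 + 1·-2 = -6
  a_4 = -1·-6 + 1·4 = 10
  a_5 = -1·10 + 1·-6 = -16
  a_6 = -1·-16 + 1·10 = 26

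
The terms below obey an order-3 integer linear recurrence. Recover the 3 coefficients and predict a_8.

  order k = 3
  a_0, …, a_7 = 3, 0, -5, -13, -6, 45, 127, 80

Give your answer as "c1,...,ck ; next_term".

2,-4,-1 ; -393

  a_3 = 2·-5 + -4·0 + -1·3 = -13
  a_4 = 2·-13 + -4·-5 + -1·0 = -6
  a_5 = 2·-6 + -4·-13 + -1·-5 = 45
  a_6 = 2·45 + -4·-6 + -1·-13 = 127
  a_7 = 2·127 + -4·45 + -1·-6 = 80
  a_8 = 2·80 + -4·127 + -1·45 = -393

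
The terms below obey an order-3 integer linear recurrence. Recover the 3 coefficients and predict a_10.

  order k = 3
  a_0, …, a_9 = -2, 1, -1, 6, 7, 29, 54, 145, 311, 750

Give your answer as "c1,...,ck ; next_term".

  a_3 = 2·-1 + 2·1 + -3·-2 = 6
  a_4 = 2·6 + 2·-1 + -3·1 = 7
  a_5 = 2·7 + 2·6 + -3·-1 = 29
  a_6 = 2·29 + 2·7 + -3·6 = 54
  a_7 = 2·54 + 2·29 + -3·7 = 145
  a_8 = 2·145 + 2·54 + -3·29 = 311
  a_9 = 2·311 + 2·145 + -3·54 = 750
  a_10 = 2·750 + 2·311 + -3·145 = 1687

2,2,-3 ; 1687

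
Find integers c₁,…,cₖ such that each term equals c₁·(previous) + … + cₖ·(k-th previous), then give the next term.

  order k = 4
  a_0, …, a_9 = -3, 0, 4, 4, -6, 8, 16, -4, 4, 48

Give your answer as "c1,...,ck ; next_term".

  a_4 = 0·4 + 0·4 + 2·0 + 2·-3 = -6
  a_5 = 0·-6 + 0·4 + 2·4 + 2·0 = 8
  a_6 = 0·8 + 0·-6 + 2·4 + 2·4 = 16
  a_7 = 0·16 + 0·8 + 2·-6 + 2·4 = -4
  a_8 = 0·-4 + 0·16 + 2·8 + 2·-6 = 4
  a_9 = 0·4 + 0·-4 + 2·16 + 2·8 = 48
  a_10 = 0·48 + 0·4 + 2·-4 + 2·16 = 24

0,0,2,2 ; 24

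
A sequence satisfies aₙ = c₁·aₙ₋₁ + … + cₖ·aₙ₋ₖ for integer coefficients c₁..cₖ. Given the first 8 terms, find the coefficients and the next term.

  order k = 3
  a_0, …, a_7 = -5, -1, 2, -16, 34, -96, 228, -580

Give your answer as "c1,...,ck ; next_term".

  a_3 = -2·2 + 2·-1 + 2·-5 = -16
  a_4 = -2·-16 + 2·2 + 2·-1 = 34
  a_5 = -2·34 + 2·-16 + 2·2 = -96
  a_6 = -2·-96 + 2·34 + 2·-16 = 228
  a_7 = -2·228 + 2·-96 + 2·34 = -580
  a_8 = -2·-580 + 2·228 + 2·-96 = 1424

-2,2,2 ; 1424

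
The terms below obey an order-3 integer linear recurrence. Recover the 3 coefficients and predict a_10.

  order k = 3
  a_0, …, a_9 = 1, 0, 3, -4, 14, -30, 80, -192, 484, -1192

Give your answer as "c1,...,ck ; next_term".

  a_3 = -2·3 + 2·0 + 2·1 = -4
  a_4 = -2·-4 + 2·3 + 2·0 = 14
  a_5 = -2·14 + 2·-4 + 2·3 = -30
  a_6 = -2·-30 + 2·14 + 2·-4 = 80
  a_7 = -2·80 + 2·-30 + 2·14 = -192
  a_8 = -2·-192 + 2·80 + 2·-30 = 484
  a_9 = -2·484 + 2·-192 + 2·80 = -1192
  a_10 = -2·-1192 + 2·484 + 2·-192 = 2968

-2,2,2 ; 2968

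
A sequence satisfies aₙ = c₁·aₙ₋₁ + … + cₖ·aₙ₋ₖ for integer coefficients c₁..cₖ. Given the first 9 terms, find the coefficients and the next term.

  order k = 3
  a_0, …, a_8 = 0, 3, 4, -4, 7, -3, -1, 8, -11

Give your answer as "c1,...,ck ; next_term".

  a_3 = -1·4 + 0·3 + 1·0 = -4
  a_4 = -1·-4 + 0·4 + 1·3 = 7
  a_5 = -1·7 + 0·-4 + 1·4 = -3
  a_6 = -1·-3 + 0·7 + 1·-4 = -1
  a_7 = -1·-1 + 0·-3 + 1·7 = 8
  a_8 = -1·8 + 0·-1 + 1·-3 = -11
  a_9 = -1·-11 + 0·8 + 1·-1 = 10

-1,0,1 ; 10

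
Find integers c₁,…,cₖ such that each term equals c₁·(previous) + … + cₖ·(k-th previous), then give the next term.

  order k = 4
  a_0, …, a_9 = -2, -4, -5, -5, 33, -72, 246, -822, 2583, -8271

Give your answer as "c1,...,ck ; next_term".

  a_4 = -3·-5 + 0·-5 + -3·-4 + -3·-2 = 33
  a_5 = -3·33 + 0·-5 + -3·-5 + -3·-4 = -72
  a_6 = -3·-72 + 0·33 + -3·-5 + -3·-5 = 246
  a_7 = -3·246 + 0·-72 + -3·33 + -3·-5 = -822
  a_8 = -3·-822 + 0·246 + -3·-72 + -3·33 = 2583
  a_9 = -3·2583 + 0·-822 + -3·246 + -3·-72 = -8271
  a_10 = -3·-8271 + 0·2583 + -3·-822 + -3·246 = 26541

-3,0,-3,-3 ; 26541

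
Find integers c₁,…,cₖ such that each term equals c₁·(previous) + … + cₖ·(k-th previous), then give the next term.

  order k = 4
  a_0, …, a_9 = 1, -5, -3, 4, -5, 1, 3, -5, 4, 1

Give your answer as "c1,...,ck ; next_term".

1,1,1,-1 ; -3

  a_4 = 1·4 + 1·-3 + 1·-5 + -1·1 = -5
  a_5 = 1·-5 + 1·4 + 1·-3 + -1·-5 = 1
  a_6 = 1·1 + 1·-5 + 1·4 + -1·-3 = 3
  a_7 = 1·3 + 1·1 + 1·-5 + -1·4 = -5
  a_8 = 1·-5 + 1·3 + 1·1 + -1·-5 = 4
  a_9 = 1·4 + 1·-5 + 1·3 + -1·1 = 1
  a_10 = 1·1 + 1·4 + 1·-5 + -1·3 = -3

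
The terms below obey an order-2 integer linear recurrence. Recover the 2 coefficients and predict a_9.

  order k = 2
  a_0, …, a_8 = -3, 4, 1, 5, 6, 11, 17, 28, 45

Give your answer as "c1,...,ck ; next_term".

1,1 ; 73

  a_2 = 1·4 + 1·-3 = 1
  a_3 = 1·1 + 1·4 = 5
  a_4 = 1·5 + 1·1 = 6
  a_5 = 1·6 + 1·5 = 11
  a_6 = 1·11 + 1·6 = 17
  a_7 = 1·17 + 1·11 = 28
  a_8 = 1·28 + 1·17 = 45
  a_9 = 1·45 + 1·28 = 73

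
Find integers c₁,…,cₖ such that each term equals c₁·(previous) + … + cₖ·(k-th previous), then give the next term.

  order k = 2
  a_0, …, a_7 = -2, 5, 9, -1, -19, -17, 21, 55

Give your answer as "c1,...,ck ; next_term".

  a_2 = 1·5 + -2·-2 = 9
  a_3 = 1·9 + -2·5 = -1
  a_4 = 1·-1 + -2·9 = -19
  a_5 = 1·-19 + -2·-1 = -17
  a_6 = 1·-17 + -2·-19 = 21
  a_7 = 1·21 + -2·-17 = 55
  a_8 = 1·55 + -2·21 = 13

1,-2 ; 13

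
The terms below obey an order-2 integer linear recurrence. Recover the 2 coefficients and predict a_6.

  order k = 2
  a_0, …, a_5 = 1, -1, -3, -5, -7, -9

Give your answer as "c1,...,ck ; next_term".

2,-1 ; -11

  a_2 = 2·-1 + -1·1 = -3
  a_3 = 2·-3 + -1·-1 = -5
  a_4 = 2·-5 + -1·-3 = -7
  a_5 = 2·-7 + -1·-5 = -9
  a_6 = 2·-9 + -1·-7 = -11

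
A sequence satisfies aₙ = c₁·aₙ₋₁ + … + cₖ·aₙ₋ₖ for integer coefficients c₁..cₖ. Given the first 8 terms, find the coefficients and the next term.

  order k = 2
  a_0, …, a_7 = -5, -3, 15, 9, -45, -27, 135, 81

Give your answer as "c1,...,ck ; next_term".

0,-3 ; -405

  a_2 = 0·-3 + -3·-5 = 15
  a_3 = 0·15 + -3·-3 = 9
  a_4 = 0·9 + -3·15 = -45
  a_5 = 0·-45 + -3·9 = -27
  a_6 = 0·-27 + -3·-45 = 135
  a_7 = 0·135 + -3·-27 = 81
  a_8 = 0·81 + -3·135 = -405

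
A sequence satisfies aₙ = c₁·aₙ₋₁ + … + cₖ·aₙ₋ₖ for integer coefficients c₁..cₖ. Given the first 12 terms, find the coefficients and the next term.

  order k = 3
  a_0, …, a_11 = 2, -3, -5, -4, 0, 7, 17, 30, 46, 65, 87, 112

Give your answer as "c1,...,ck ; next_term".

3,-3,1 ; 140

  a_3 = 3·-5 + -3·-3 + 1·2 = -4
  a_4 = 3·-4 + -3·-5 + 1·-3 = 0
  a_5 = 3·0 + -3·-4 + 1·-5 = 7
  a_6 = 3·7 + -3·0 + 1·-4 = 17
  a_7 = 3·17 + -3·7 + 1·0 = 30
  a_8 = 3·30 + -3·17 + 1·7 = 46
  a_9 = 3·46 + -3·30 + 1·17 = 65
  a_10 = 3·65 + -3·46 + 1·30 = 87
  a_11 = 3·87 + -3·65 + 1·46 = 112
  a_12 = 3·112 + -3·87 + 1·65 = 140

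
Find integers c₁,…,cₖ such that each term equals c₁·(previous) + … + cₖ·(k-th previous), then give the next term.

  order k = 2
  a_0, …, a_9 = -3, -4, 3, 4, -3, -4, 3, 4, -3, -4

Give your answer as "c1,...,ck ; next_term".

0,-1 ; 3

  a_2 = 0·-4 + -1·-3 = 3
  a_3 = 0·3 + -1·-4 = 4
  a_4 = 0·4 + -1·3 = -3
  a_5 = 0·-3 + -1·4 = -4
  a_6 = 0·-4 + -1·-3 = 3
  a_7 = 0·3 + -1·-4 = 4
  a_8 = 0·4 + -1·3 = -3
  a_9 = 0·-3 + -1·4 = -4
  a_10 = 0·-4 + -1·-3 = 3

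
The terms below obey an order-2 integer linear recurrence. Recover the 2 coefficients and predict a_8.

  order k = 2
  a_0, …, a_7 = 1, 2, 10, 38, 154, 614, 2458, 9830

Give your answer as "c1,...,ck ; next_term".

  a_2 = 3·2 + 4·1 = 10
  a_3 = 3·10 + 4·2 = 38
  a_4 = 3·38 + 4·10 = 154
  a_5 = 3·154 + 4·38 = 614
  a_6 = 3·614 + 4·154 = 2458
  a_7 = 3·2458 + 4·614 = 9830
  a_8 = 3·9830 + 4·2458 = 39322

3,4 ; 39322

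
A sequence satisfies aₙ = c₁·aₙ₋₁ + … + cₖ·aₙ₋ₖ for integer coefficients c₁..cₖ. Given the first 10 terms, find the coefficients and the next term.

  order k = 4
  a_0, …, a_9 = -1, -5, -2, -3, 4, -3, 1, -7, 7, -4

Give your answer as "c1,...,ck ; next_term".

0,0,-1,1 ; 8

  a_4 = 0·-3 + 0·-2 + -1·-5 + 1·-1 = 4
  a_5 = 0·4 + 0·-3 + -1·-2 + 1·-5 = -3
  a_6 = 0·-3 + 0·4 + -1·-3 + 1·-2 = 1
  a_7 = 0·1 + 0·-3 + -1·4 + 1·-3 = -7
  a_8 = 0·-7 + 0·1 + -1·-3 + 1·4 = 7
  a_9 = 0·7 + 0·-7 + -1·1 + 1·-3 = -4
  a_10 = 0·-4 + 0·7 + -1·-7 + 1·1 = 8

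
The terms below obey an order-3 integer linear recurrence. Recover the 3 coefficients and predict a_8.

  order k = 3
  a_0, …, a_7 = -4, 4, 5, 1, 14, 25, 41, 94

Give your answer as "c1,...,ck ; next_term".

  a_3 = 1·5 + 1·4 + 2·-4 = 1
  a_4 = 1·1 + 1·5 + 2·4 = 14
  a_5 = 1·14 + 1·1 + 2·5 = 25
  a_6 = 1·25 + 1·14 + 2·1 = 41
  a_7 = 1·41 + 1·25 + 2·14 = 94
  a_8 = 1·94 + 1·41 + 2·25 = 185

1,1,2 ; 185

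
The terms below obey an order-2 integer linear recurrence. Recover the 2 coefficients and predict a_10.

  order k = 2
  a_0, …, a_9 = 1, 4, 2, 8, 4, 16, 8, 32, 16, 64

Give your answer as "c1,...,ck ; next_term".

  a_2 = 0·4 + 2·1 = 2
  a_3 = 0·2 + 2·4 = 8
  a_4 = 0·8 + 2·2 = 4
  a_5 = 0·4 + 2·8 = 16
  a_6 = 0·16 + 2·4 = 8
  a_7 = 0·8 + 2·16 = 32
  a_8 = 0·32 + 2·8 = 16
  a_9 = 0·16 + 2·32 = 64
  a_10 = 0·64 + 2·16 = 32

0,2 ; 32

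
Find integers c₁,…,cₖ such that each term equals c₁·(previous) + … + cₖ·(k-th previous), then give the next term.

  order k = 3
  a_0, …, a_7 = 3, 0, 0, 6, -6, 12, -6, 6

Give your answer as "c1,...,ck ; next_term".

-1,1,2 ; 12

  a_3 = -1·0 + 1·0 + 2·3 = 6
  a_4 = -1·6 + 1·0 + 2·0 = -6
  a_5 = -1·-6 + 1·6 + 2·0 = 12
  a_6 = -1·12 + 1·-6 + 2·6 = -6
  a_7 = -1·-6 + 1·12 + 2·-6 = 6
  a_8 = -1·6 + 1·-6 + 2·12 = 12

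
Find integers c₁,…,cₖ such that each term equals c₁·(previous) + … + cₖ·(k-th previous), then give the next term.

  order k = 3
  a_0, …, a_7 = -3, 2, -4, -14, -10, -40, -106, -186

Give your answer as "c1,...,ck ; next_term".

  a_3 = 1·-4 + 1·2 + 4·-3 = -14
  a_4 = 1·-14 + 1·-4 + 4·2 = -10
  a_5 = 1·-10 + 1·-14 + 4·-4 = -40
  a_6 = 1·-40 + 1·-10 + 4·-14 = -106
  a_7 = 1·-106 + 1·-40 + 4·-10 = -186
  a_8 = 1·-186 + 1·-106 + 4·-40 = -452

1,1,4 ; -452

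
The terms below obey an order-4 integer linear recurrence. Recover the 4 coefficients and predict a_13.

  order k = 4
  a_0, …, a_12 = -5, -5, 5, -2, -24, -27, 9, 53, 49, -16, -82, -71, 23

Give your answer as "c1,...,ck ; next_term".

2,-3,2,-1 ; 111

  a_4 = 2·-2 + -3·5 + 2·-5 + -1·-5 = -24
  a_5 = 2·-24 + -3·-2 + 2·5 + -1·-5 = -27
  a_6 = 2·-27 + -3·-24 + 2·-2 + -1·5 = 9
  a_7 = 2·9 + -3·-27 + 2·-24 + -1·-2 = 53
  a_8 = 2·53 + -3·9 + 2·-27 + -1·-24 = 49
  a_9 = 2·49 + -3·53 + 2·9 + -1·-27 = -16
  a_10 = 2·-16 + -3·49 + 2·53 + -1·9 = -82
  a_11 = 2·-82 + -3·-16 + 2·49 + -1·53 = -71
  a_12 = 2·-71 + -3·-82 + 2·-16 + -1·49 = 23
  a_13 = 2·23 + -3·-71 + 2·-82 + -1·-16 = 111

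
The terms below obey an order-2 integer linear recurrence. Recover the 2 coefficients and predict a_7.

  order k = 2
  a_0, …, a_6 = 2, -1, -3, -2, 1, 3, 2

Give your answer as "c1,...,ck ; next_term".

1,-1 ; -1

  a_2 = 1·-1 + -1·2 = -3
  a_3 = 1·-3 + -1·-1 = -2
  a_4 = 1·-2 + -1·-3 = 1
  a_5 = 1·1 + -1·-2 = 3
  a_6 = 1·3 + -1·1 = 2
  a_7 = 1·2 + -1·3 = -1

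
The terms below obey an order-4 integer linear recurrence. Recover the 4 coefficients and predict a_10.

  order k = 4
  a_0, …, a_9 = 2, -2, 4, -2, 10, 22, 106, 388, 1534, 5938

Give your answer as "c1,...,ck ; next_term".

3,3,1,3 ; 23122

  a_4 = 3·-2 + 3·4 + 1·-2 + 3·2 = 10
  a_5 = 3·10 + 3·-2 + 1·4 + 3·-2 = 22
  a_6 = 3·22 + 3·10 + 1·-2 + 3·4 = 106
  a_7 = 3·106 + 3·22 + 1·10 + 3·-2 = 388
  a_8 = 3·388 + 3·106 + 1·22 + 3·10 = 1534
  a_9 = 3·1534 + 3·388 + 1·106 + 3·22 = 5938
  a_10 = 3·5938 + 3·1534 + 1·388 + 3·106 = 23122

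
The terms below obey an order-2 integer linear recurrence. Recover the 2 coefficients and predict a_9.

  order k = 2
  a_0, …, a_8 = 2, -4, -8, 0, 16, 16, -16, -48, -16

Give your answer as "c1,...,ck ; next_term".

1,-2 ; 80

  a_2 = 1·-4 + -2·2 = -8
  a_3 = 1·-8 + -2·-4 = 0
  a_4 = 1·0 + -2·-8 = 16
  a_5 = 1·16 + -2·0 = 16
  a_6 = 1·16 + -2·16 = -16
  a_7 = 1·-16 + -2·16 = -48
  a_8 = 1·-48 + -2·-16 = -16
  a_9 = 1·-16 + -2·-48 = 80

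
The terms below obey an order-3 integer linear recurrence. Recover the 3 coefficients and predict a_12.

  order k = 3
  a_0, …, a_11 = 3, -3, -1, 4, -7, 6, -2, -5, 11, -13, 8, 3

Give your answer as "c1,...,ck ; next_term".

-1,0,1 ; -16

  a_3 = -1·-1 + 0·-3 + 1·3 = 4
  a_4 = -1·4 + 0·-1 + 1·-3 = -7
  a_5 = -1·-7 + 0·4 + 1·-1 = 6
  a_6 = -1·6 + 0·-7 + 1·4 = -2
  a_7 = -1·-2 + 0·6 + 1·-7 = -5
  a_8 = -1·-5 + 0·-2 + 1·6 = 11
  a_9 = -1·11 + 0·-5 + 1·-2 = -13
  a_10 = -1·-13 + 0·11 + 1·-5 = 8
  a_11 = -1·8 + 0·-13 + 1·11 = 3
  a_12 = -1·3 + 0·8 + 1·-13 = -16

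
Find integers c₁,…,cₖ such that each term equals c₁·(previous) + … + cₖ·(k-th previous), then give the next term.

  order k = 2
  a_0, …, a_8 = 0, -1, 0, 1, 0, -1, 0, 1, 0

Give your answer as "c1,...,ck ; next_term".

  a_2 = 0·-1 + -1·0 = 0
  a_3 = 0·0 + -1·-1 = 1
  a_4 = 0·1 + -1·0 = 0
  a_5 = 0·0 + -1·1 = -1
  a_6 = 0·-1 + -1·0 = 0
  a_7 = 0·0 + -1·-1 = 1
  a_8 = 0·1 + -1·0 = 0
  a_9 = 0·0 + -1·1 = -1

0,-1 ; -1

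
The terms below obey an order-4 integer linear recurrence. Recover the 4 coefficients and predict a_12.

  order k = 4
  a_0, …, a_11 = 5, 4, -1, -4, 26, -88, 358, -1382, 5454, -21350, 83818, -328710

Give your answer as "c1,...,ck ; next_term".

-3,4,2,2 ; 1289610

  a_4 = -3·-4 + 4·-1 + 2·4 + 2·5 = 26
  a_5 = -3·26 + 4·-4 + 2·-1 + 2·4 = -88
  a_6 = -3·-88 + 4·26 + 2·-4 + 2·-1 = 358
  a_7 = -3·358 + 4·-88 + 2·26 + 2·-4 = -1382
  a_8 = -3·-1382 + 4·358 + 2·-88 + 2·26 = 5454
  a_9 = -3·5454 + 4·-1382 + 2·358 + 2·-88 = -21350
  a_10 = -3·-21350 + 4·5454 + 2·-1382 + 2·358 = 83818
  a_11 = -3·83818 + 4·-21350 + 2·5454 + 2·-1382 = -328710
  a_12 = -3·-328710 + 4·83818 + 2·-21350 + 2·5454 = 1289610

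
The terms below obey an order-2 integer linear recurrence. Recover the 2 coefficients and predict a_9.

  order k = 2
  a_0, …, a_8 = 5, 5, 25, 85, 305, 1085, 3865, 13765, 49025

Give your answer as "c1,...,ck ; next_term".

3,2 ; 174605

  a_2 = 3·5 + 2·5 = 25
  a_3 = 3·25 + 2·5 = 85
  a_4 = 3·85 + 2·25 = 305
  a_5 = 3·305 + 2·85 = 1085
  a_6 = 3·1085 + 2·305 = 3865
  a_7 = 3·3865 + 2·1085 = 13765
  a_8 = 3·13765 + 2·3865 = 49025
  a_9 = 3·49025 + 2·13765 = 174605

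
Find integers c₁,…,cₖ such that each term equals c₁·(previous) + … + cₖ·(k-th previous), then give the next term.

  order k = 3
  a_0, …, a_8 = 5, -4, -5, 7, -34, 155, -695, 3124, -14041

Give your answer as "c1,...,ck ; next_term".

-4,2,-1 ; 63107

  a_3 = -4·-5 + 2·-4 + -1·5 = 7
  a_4 = -4·7 + 2·-5 + -1·-4 = -34
  a_5 = -4·-34 + 2·7 + -1·-5 = 155
  a_6 = -4·155 + 2·-34 + -1·7 = -695
  a_7 = -4·-695 + 2·155 + -1·-34 = 3124
  a_8 = -4·3124 + 2·-695 + -1·155 = -14041
  a_9 = -4·-14041 + 2·3124 + -1·-695 = 63107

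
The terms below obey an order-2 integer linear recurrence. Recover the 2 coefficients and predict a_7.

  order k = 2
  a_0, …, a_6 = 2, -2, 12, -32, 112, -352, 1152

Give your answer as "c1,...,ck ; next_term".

  a_2 = -2·-2 + 4·2 = 12
  a_3 = -2·12 + 4·-2 = -32
  a_4 = -2·-32 + 4·12 = 112
  a_5 = -2·112 + 4·-32 = -352
  a_6 = -2·-352 + 4·112 = 1152
  a_7 = -2·1152 + 4·-352 = -3712

-2,4 ; -3712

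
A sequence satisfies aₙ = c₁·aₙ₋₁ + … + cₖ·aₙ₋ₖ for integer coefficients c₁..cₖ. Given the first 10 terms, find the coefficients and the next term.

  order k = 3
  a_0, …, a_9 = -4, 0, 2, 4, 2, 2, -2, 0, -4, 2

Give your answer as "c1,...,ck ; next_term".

0,1,-1 ; -4

  a_3 = 0·2 + 1·0 + -1·-4 = 4
  a_4 = 0·4 + 1·2 + -1·0 = 2
  a_5 = 0·2 + 1·4 + -1·2 = 2
  a_6 = 0·2 + 1·2 + -1·4 = -2
  a_7 = 0·-2 + 1·2 + -1·2 = 0
  a_8 = 0·0 + 1·-2 + -1·2 = -4
  a_9 = 0·-4 + 1·0 + -1·-2 = 2
  a_10 = 0·2 + 1·-4 + -1·0 = -4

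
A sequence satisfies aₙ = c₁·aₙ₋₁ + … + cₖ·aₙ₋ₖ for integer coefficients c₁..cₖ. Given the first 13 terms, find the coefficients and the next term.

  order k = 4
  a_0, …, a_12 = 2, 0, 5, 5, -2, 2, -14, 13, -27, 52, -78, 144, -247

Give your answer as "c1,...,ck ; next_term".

-1,1,-1,-1 ; 417

  a_4 = -1·5 + 1·5 + -1·0 + -1·2 = -2
  a_5 = -1·-2 + 1·5 + -1·5 + -1·0 = 2
  a_6 = -1·2 + 1·-2 + -1·5 + -1·5 = -14
  a_7 = -1·-14 + 1·2 + -1·-2 + -1·5 = 13
  a_8 = -1·13 + 1·-14 + -1·2 + -1·-2 = -27
  a_9 = -1·-27 + 1·13 + -1·-14 + -1·2 = 52
  a_10 = -1·52 + 1·-27 + -1·13 + -1·-14 = -78
  a_11 = -1·-78 + 1·52 + -1·-27 + -1·13 = 144
  a_12 = -1·144 + 1·-78 + -1·52 + -1·-27 = -247
  a_13 = -1·-247 + 1·144 + -1·-78 + -1·52 = 417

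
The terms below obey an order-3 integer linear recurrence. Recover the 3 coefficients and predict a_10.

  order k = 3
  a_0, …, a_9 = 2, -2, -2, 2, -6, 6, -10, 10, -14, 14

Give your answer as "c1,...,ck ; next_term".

-1,1,1 ; -18

  a_3 = -1·-2 + 1·-2 + 1·2 = 2
  a_4 = -1·2 + 1·-2 + 1·-2 = -6
  a_5 = -1·-6 + 1·2 + 1·-2 = 6
  a_6 = -1·6 + 1·-6 + 1·2 = -10
  a_7 = -1·-10 + 1·6 + 1·-6 = 10
  a_8 = -1·10 + 1·-10 + 1·6 = -14
  a_9 = -1·-14 + 1·10 + 1·-10 = 14
  a_10 = -1·14 + 1·-14 + 1·10 = -18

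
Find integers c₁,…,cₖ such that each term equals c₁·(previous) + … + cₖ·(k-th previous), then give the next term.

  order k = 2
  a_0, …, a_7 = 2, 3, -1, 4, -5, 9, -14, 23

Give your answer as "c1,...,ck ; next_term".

-1,1 ; -37

  a_2 = -1·3 + 1·2 = -1
  a_3 = -1·-1 + 1·3 = 4
  a_4 = -1·4 + 1·-1 = -5
  a_5 = -1·-5 + 1·4 = 9
  a_6 = -1·9 + 1·-5 = -14
  a_7 = -1·-14 + 1·9 = 23
  a_8 = -1·23 + 1·-14 = -37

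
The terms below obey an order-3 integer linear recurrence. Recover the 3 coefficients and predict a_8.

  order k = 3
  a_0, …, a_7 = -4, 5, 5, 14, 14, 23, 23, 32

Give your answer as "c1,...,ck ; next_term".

1,1,-1 ; 32

  a_3 = 1·5 + 1·5 + -1·-4 = 14
  a_4 = 1·14 + 1·5 + -1·5 = 14
  a_5 = 1·14 + 1·14 + -1·5 = 23
  a_6 = 1·23 + 1·14 + -1·14 = 23
  a_7 = 1·23 + 1·23 + -1·14 = 32
  a_8 = 1·32 + 1·23 + -1·23 = 32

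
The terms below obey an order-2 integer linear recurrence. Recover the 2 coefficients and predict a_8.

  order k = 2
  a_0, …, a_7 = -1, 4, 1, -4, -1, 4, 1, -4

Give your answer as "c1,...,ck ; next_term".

  a_2 = 0·4 + -1·-1 = 1
  a_3 = 0·1 + -1·4 = -4
  a_4 = 0·-4 + -1·1 = -1
  a_5 = 0·-1 + -1·-4 = 4
  a_6 = 0·4 + -1·-1 = 1
  a_7 = 0·1 + -1·4 = -4
  a_8 = 0·-4 + -1·1 = -1

0,-1 ; -1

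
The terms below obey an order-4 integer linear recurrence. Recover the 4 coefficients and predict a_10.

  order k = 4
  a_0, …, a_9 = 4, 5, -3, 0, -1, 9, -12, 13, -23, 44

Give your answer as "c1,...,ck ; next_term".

  a_4 = -1·0 + 0·-3 + -1·5 + 1·4 = -1
  a_5 = -1·-1 + 0·0 + -1·-3 + 1·5 = 9
  a_6 = -1·9 + 0·-1 + -1·0 + 1·-3 = -12
  a_7 = -1·-12 + 0·9 + -1·-1 + 1·0 = 13
  a_8 = -1·13 + 0·-12 + -1·9 + 1·-1 = -23
  a_9 = -1·-23 + 0·13 + -1·-12 + 1·9 = 44
  a_10 = -1·44 + 0·-23 + -1·13 + 1·-12 = -69

-1,0,-1,1 ; -69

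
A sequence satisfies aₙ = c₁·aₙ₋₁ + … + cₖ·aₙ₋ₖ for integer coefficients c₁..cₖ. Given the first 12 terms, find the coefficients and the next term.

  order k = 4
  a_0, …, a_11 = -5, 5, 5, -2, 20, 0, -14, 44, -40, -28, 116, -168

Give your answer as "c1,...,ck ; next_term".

0,0,2,-2 ; 24

  a_4 = 0·-2 + 0·5 + 2·5 + -2·-5 = 20
  a_5 = 0·20 + 0·-2 + 2·5 + -2·5 = 0
  a_6 = 0·0 + 0·20 + 2·-2 + -2·5 = -14
  a_7 = 0·-14 + 0·0 + 2·20 + -2·-2 = 44
  a_8 = 0·44 + 0·-14 + 2·0 + -2·20 = -40
  a_9 = 0·-40 + 0·44 + 2·-14 + -2·0 = -28
  a_10 = 0·-28 + 0·-40 + 2·44 + -2·-14 = 116
  a_11 = 0·116 + 0·-28 + 2·-40 + -2·44 = -168
  a_12 = 0·-168 + 0·116 + 2·-28 + -2·-40 = 24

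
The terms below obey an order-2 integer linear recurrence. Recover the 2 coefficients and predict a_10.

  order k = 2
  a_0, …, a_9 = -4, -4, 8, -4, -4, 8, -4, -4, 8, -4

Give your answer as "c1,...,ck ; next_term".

-1,-1 ; -4

  a_2 = -1·-4 + -1·-4 = 8
  a_3 = -1·8 + -1·-4 = -4
  a_4 = -1·-4 + -1·8 = -4
  a_5 = -1·-4 + -1·-4 = 8
  a_6 = -1·8 + -1·-4 = -4
  a_7 = -1·-4 + -1·8 = -4
  a_8 = -1·-4 + -1·-4 = 8
  a_9 = -1·8 + -1·-4 = -4
  a_10 = -1·-4 + -1·8 = -4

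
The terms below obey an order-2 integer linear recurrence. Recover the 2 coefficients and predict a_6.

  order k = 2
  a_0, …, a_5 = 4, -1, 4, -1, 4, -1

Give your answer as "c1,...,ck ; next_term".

0,1 ; 4

  a_2 = 0·-1 + 1·4 = 4
  a_3 = 0·4 + 1·-1 = -1
  a_4 = 0·-1 + 1·4 = 4
  a_5 = 0·4 + 1·-1 = -1
  a_6 = 0·-1 + 1·4 = 4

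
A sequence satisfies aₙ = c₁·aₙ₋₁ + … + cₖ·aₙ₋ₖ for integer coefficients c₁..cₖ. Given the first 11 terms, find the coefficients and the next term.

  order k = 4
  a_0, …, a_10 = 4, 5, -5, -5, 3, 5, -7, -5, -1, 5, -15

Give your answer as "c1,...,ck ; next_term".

0,1,0,2 ; -5

  a_4 = 0·-5 + 1·-5 + 0·5 + 2·4 = 3
  a_5 = 0·3 + 1·-5 + 0·-5 + 2·5 = 5
  a_6 = 0·5 + 1·3 + 0·-5 + 2·-5 = -7
  a_7 = 0·-7 + 1·5 + 0·3 + 2·-5 = -5
  a_8 = 0·-5 + 1·-7 + 0·5 + 2·3 = -1
  a_9 = 0·-1 + 1·-5 + 0·-7 + 2·5 = 5
  a_10 = 0·5 + 1·-1 + 0·-5 + 2·-7 = -15
  a_11 = 0·-15 + 1·5 + 0·-1 + 2·-5 = -5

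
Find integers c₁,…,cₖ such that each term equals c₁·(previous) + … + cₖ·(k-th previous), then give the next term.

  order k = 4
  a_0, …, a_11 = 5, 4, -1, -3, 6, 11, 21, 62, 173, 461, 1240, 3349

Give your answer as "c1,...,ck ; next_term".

2,1,2,1 ; 9033

  a_4 = 2·-3 + 1·-1 + 2·4 + 1·5 = 6
  a_5 = 2·6 + 1·-3 + 2·-1 + 1·4 = 11
  a_6 = 2·11 + 1·6 + 2·-3 + 1·-1 = 21
  a_7 = 2·21 + 1·11 + 2·6 + 1·-3 = 62
  a_8 = 2·62 + 1·21 + 2·11 + 1·6 = 173
  a_9 = 2·173 + 1·62 + 2·21 + 1·11 = 461
  a_10 = 2·461 + 1·173 + 2·62 + 1·21 = 1240
  a_11 = 2·1240 + 1·461 + 2·173 + 1·62 = 3349
  a_12 = 2·3349 + 1·1240 + 2·461 + 1·173 = 9033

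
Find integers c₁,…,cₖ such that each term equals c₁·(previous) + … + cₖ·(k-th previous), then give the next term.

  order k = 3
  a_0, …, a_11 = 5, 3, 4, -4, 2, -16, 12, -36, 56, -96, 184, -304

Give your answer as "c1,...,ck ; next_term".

  a_3 = 0·4 + 2·3 + -2·5 = -4
  a_4 = 0·-4 + 2·4 + -2·3 = 2
  a_5 = 0·2 + 2·-4 + -2·4 = -16
  a_6 = 0·-16 + 2·2 + -2·-4 = 12
  a_7 = 0·12 + 2·-16 + -2·2 = -36
  a_8 = 0·-36 + 2·12 + -2·-16 = 56
  a_9 = 0·56 + 2·-36 + -2·12 = -96
  a_10 = 0·-96 + 2·56 + -2·-36 = 184
  a_11 = 0·184 + 2·-96 + -2·56 = -304
  a_12 = 0·-304 + 2·184 + -2·-96 = 560

0,2,-2 ; 560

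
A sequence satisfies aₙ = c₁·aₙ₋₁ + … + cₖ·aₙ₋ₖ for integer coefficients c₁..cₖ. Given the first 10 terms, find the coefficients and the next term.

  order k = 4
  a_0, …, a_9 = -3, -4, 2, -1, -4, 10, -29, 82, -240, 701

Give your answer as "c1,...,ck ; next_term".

-3,0,1,1 ; -2050

  a_4 = -3·-1 + 0·2 + 1·-4 + 1·-3 = -4
  a_5 = -3·-4 + 0·-1 + 1·2 + 1·-4 = 10
  a_6 = -3·10 + 0·-4 + 1·-1 + 1·2 = -29
  a_7 = -3·-29 + 0·10 + 1·-4 + 1·-1 = 82
  a_8 = -3·82 + 0·-29 + 1·10 + 1·-4 = -240
  a_9 = -3·-240 + 0·82 + 1·-29 + 1·10 = 701
  a_10 = -3·701 + 0·-240 + 1·82 + 1·-29 = -2050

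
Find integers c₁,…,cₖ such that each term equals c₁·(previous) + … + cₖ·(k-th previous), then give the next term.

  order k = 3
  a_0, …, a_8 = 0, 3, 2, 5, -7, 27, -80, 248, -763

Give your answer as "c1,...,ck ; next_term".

  a_3 = -2·2 + 3·3 + -1·0 = 5
  a_4 = -2·5 + 3·2 + -1·3 = -7
  a_5 = -2·-7 + 3·5 + -1·2 = 27
  a_6 = -2·27 + 3·-7 + -1·5 = -80
  a_7 = -2·-80 + 3·27 + -1·-7 = 248
  a_8 = -2·248 + 3·-80 + -1·27 = -763
  a_9 = -2·-763 + 3·248 + -1·-80 = 2350

-2,3,-1 ; 2350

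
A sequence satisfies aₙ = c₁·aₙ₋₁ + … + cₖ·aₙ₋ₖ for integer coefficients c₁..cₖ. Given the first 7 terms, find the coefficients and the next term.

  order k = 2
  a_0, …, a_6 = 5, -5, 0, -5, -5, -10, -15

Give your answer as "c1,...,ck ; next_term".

1,1 ; -25

  a_2 = 1·-5 + 1·5 = 0
  a_3 = 1·0 + 1·-5 = -5
  a_4 = 1·-5 + 1·0 = -5
  a_5 = 1·-5 + 1·-5 = -10
  a_6 = 1·-10 + 1·-5 = -15
  a_7 = 1·-15 + 1·-10 = -25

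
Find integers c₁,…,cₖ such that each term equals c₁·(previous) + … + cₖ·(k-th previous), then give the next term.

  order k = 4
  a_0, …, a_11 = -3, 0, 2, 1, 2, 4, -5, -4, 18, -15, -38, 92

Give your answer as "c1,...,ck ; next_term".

  a_4 = 0·1 + -2·2 + 3·0 + -2·-3 = 2
  a_5 = 0·2 + -2·1 + 3·2 + -2·0 = 4
  a_6 = 0·4 + -2·2 + 3·1 + -2·2 = -5
  a_7 = 0·-5 + -2·4 + 3·2 + -2·1 = -4
  a_8 = 0·-4 + -2·-5 + 3·4 + -2·2 = 18
  a_9 = 0·18 + -2·-4 + 3·-5 + -2·4 = -15
  a_10 = 0·-15 + -2·18 + 3·-4 + -2·-5 = -38
  a_11 = 0·-38 + -2·-15 + 3·18 + -2·-4 = 92
  a_12 = 0·92 + -2·-38 + 3·-15 + -2·18 = -5

0,-2,3,-2 ; -5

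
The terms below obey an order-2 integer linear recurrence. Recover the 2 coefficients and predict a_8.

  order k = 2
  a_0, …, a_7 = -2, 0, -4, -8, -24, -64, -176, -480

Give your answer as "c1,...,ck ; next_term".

  a_2 = 2·0 + 2·-2 = -4
  a_3 = 2·-4 + 2·0 = -8
  a_4 = 2·-8 + 2·-4 = -24
  a_5 = 2·-24 + 2·-8 = -64
  a_6 = 2·-64 + 2·-24 = -176
  a_7 = 2·-176 + 2·-64 = -480
  a_8 = 2·-480 + 2·-176 = -1312

2,2 ; -1312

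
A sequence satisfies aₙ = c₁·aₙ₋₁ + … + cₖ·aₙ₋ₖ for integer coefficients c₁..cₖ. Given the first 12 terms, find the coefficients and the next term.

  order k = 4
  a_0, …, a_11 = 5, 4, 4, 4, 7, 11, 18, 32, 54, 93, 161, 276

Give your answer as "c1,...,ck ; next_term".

  a_4 = 1·4 + 1·4 + 1·4 + -1·5 = 7
  a_5 = 1·7 + 1·4 + 1·4 + -1·4 = 11
  a_6 = 1·11 + 1·7 + 1·4 + -1·4 = 18
  a_7 = 1·18 + 1·11 + 1·7 + -1·4 = 32
  a_8 = 1·32 + 1·18 + 1·11 + -1·7 = 54
  a_9 = 1·54 + 1·32 + 1·18 + -1·11 = 93
  a_10 = 1·93 + 1·54 + 1·32 + -1·18 = 161
  a_11 = 1·161 + 1·93 + 1·54 + -1·32 = 276
  a_12 = 1·276 + 1·161 + 1·93 + -1·54 = 476

1,1,1,-1 ; 476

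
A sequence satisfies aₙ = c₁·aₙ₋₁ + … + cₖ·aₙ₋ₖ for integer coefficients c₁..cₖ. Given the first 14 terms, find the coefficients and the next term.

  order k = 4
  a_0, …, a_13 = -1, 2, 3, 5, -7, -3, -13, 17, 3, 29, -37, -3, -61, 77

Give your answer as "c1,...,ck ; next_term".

  a_4 = -1·5 + 0·3 + -2·2 + -2·-1 = -7
  a_5 = -1·-7 + 0·5 + -2·3 + -2·2 = -3
  a_6 = -1·-3 + 0·-7 + -2·5 + -2·3 = -13
  a_7 = -1·-13 + 0·-3 + -2·-7 + -2·5 = 17
  a_8 = -1·17 + 0·-13 + -2·-3 + -2·-7 = 3
  a_9 = -1·3 + 0·17 + -2·-13 + -2·-3 = 29
  a_10 = -1·29 + 0·3 + -2·17 + -2·-13 = -37
  a_11 = -1·-37 + 0·29 + -2·3 + -2·17 = -3
  a_12 = -1·-3 + 0·-37 + -2·29 + -2·3 = -61
  a_13 = -1·-61 + 0·-3 + -2·-37 + -2·29 = 77
  a_14 = -1·77 + 0·-61 + -2·-3 + -2·-37 = 3

-1,0,-2,-2 ; 3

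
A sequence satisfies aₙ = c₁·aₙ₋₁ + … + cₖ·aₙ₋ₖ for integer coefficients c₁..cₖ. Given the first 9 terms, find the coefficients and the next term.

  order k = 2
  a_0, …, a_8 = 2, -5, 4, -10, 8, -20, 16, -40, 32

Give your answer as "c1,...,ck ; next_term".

  a_2 = 0·-5 + 2·2 = 4
  a_3 = 0·4 + 2·-5 = -10
  a_4 = 0·-10 + 2·4 = 8
  a_5 = 0·8 + 2·-10 = -20
  a_6 = 0·-20 + 2·8 = 16
  a_7 = 0·16 + 2·-20 = -40
  a_8 = 0·-40 + 2·16 = 32
  a_9 = 0·32 + 2·-40 = -80

0,2 ; -80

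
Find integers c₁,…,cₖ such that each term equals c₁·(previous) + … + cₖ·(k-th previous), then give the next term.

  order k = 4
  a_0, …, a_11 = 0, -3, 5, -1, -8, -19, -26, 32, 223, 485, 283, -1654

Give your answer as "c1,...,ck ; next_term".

2,-3,-3,-3 ; -6281

  a_4 = 2·-1 + -3·5 + -3·-3 + -3·0 = -8
  a_5 = 2·-8 + -3·-1 + -3·5 + -3·-3 = -19
  a_6 = 2·-19 + -3·-8 + -3·-1 + -3·5 = -26
  a_7 = 2·-26 + -3·-19 + -3·-8 + -3·-1 = 32
  a_8 = 2·32 + -3·-26 + -3·-19 + -3·-8 = 223
  a_9 = 2·223 + -3·32 + -3·-26 + -3·-19 = 485
  a_10 = 2·485 + -3·223 + -3·32 + -3·-26 = 283
  a_11 = 2·283 + -3·485 + -3·223 + -3·32 = -1654
  a_12 = 2·-1654 + -3·283 + -3·485 + -3·223 = -6281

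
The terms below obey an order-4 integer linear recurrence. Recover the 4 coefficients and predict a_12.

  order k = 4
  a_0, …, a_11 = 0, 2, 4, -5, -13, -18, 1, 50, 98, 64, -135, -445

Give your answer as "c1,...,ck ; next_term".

1,-1,-2,-1 ; -536

  a_4 = 1·-5 + -1·4 + -2·2 + -1·0 = -13
  a_5 = 1·-13 + -1·-5 + -2·4 + -1·2 = -18
  a_6 = 1·-18 + -1·-13 + -2·-5 + -1·4 = 1
  a_7 = 1·1 + -1·-18 + -2·-13 + -1·-5 = 50
  a_8 = 1·50 + -1·1 + -2·-18 + -1·-13 = 98
  a_9 = 1·98 + -1·50 + -2·1 + -1·-18 = 64
  a_10 = 1·64 + -1·98 + -2·50 + -1·1 = -135
  a_11 = 1·-135 + -1·64 + -2·98 + -1·50 = -445
  a_12 = 1·-445 + -1·-135 + -2·64 + -1·98 = -536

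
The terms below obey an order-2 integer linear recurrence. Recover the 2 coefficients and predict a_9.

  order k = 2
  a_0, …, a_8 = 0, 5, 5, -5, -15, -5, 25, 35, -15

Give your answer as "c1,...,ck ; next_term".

1,-2 ; -85

  a_2 = 1·5 + -2·0 = 5
  a_3 = 1·5 + -2·5 = -5
  a_4 = 1·-5 + -2·5 = -15
  a_5 = 1·-15 + -2·-5 = -5
  a_6 = 1·-5 + -2·-15 = 25
  a_7 = 1·25 + -2·-5 = 35
  a_8 = 1·35 + -2·25 = -15
  a_9 = 1·-15 + -2·35 = -85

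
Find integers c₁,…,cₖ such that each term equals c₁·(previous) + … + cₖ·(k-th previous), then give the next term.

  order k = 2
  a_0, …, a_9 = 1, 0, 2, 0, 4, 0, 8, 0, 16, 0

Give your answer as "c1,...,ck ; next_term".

0,2 ; 32

  a_2 = 0·0 + 2·1 = 2
  a_3 = 0·2 + 2·0 = 0
  a_4 = 0·0 + 2·2 = 4
  a_5 = 0·4 + 2·0 = 0
  a_6 = 0·0 + 2·4 = 8
  a_7 = 0·8 + 2·0 = 0
  a_8 = 0·0 + 2·8 = 16
  a_9 = 0·16 + 2·0 = 0
  a_10 = 0·0 + 2·16 = 32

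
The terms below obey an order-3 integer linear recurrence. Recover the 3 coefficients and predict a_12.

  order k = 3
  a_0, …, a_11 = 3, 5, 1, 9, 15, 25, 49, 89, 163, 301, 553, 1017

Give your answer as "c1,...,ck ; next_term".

1,1,1 ; 1871

  a_3 = 1·1 + 1·5 + 1·3 = 9
  a_4 = 1·9 + 1·1 + 1·5 = 15
  a_5 = 1·15 + 1·9 + 1·1 = 25
  a_6 = 1·25 + 1·15 + 1·9 = 49
  a_7 = 1·49 + 1·25 + 1·15 = 89
  a_8 = 1·89 + 1·49 + 1·25 = 163
  a_9 = 1·163 + 1·89 + 1·49 = 301
  a_10 = 1·301 + 1·163 + 1·89 = 553
  a_11 = 1·553 + 1·301 + 1·163 = 1017
  a_12 = 1·1017 + 1·553 + 1·301 = 1871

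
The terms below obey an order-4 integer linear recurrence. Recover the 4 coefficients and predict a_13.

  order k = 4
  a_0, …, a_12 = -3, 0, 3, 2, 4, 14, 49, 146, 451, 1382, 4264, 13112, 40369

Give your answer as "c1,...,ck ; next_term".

  a_4 = 2·2 + 3·3 + 0·0 + 3·-3 = 4
  a_5 = 2·4 + 3·2 + 0·3 + 3·0 = 14
  a_6 = 2·14 + 3·4 + 0·2 + 3·3 = 49
  a_7 = 2·49 + 3·14 + 0·4 + 3·2 = 146
  a_8 = 2·146 + 3·49 + 0·14 + 3·4 = 451
  a_9 = 2·451 + 3·146 + 0·49 + 3·14 = 1382
  a_10 = 2·1382 + 3·451 + 0·146 + 3·49 = 4264
  a_11 = 2·4264 + 3·1382 + 0·451 + 3·146 = 13112
  a_12 = 2·13112 + 3·4264 + 0·1382 + 3·451 = 40369
  a_13 = 2·40369 + 3·13112 + 0·4264 + 3·1382 = 124220

2,3,0,3 ; 124220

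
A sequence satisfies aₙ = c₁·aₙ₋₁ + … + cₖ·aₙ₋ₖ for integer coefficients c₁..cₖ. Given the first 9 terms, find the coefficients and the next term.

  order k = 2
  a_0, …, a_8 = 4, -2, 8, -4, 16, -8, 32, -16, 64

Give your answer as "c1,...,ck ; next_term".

  a_2 = 0·-2 + 2·4 = 8
  a_3 = 0·8 + 2·-2 = -4
  a_4 = 0·-4 + 2·8 = 16
  a_5 = 0·16 + 2·-4 = -8
  a_6 = 0·-8 + 2·16 = 32
  a_7 = 0·32 + 2·-8 = -16
  a_8 = 0·-16 + 2·32 = 64
  a_9 = 0·64 + 2·-16 = -32

0,2 ; -32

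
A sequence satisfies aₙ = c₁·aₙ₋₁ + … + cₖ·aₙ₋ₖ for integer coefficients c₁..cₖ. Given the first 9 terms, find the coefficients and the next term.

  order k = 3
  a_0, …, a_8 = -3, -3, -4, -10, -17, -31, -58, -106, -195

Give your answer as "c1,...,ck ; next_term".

  a_3 = 1·-4 + 1·-3 + 1·-3 = -10
  a_4 = 1·-10 + 1·-4 + 1·-3 = -17
  a_5 = 1·-17 + 1·-10 + 1·-4 = -31
  a_6 = 1·-31 + 1·-17 + 1·-10 = -58
  a_7 = 1·-58 + 1·-31 + 1·-17 = -106
  a_8 = 1·-106 + 1·-58 + 1·-31 = -195
  a_9 = 1·-195 + 1·-106 + 1·-58 = -359

1,1,1 ; -359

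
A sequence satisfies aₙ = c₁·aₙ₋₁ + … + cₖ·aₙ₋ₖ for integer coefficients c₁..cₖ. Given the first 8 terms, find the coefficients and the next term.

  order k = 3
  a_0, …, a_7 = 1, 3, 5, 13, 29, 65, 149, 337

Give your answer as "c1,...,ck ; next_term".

1,2,2 ; 765

  a_3 = 1·5 + 2·3 + 2·1 = 13
  a_4 = 1·13 + 2·5 + 2·3 = 29
  a_5 = 1·29 + 2·13 + 2·5 = 65
  a_6 = 1·65 + 2·29 + 2·13 = 149
  a_7 = 1·149 + 2·65 + 2·29 = 337
  a_8 = 1·337 + 2·149 + 2·65 = 765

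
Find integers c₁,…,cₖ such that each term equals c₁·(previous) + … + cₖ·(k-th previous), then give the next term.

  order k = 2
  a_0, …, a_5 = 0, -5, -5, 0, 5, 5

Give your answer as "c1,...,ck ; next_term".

1,-1 ; 0

  a_2 = 1·-5 + -1·0 = -5
  a_3 = 1·-5 + -1·-5 = 0
  a_4 = 1·0 + -1·-5 = 5
  a_5 = 1·5 + -1·0 = 5
  a_6 = 1·5 + -1·5 = 0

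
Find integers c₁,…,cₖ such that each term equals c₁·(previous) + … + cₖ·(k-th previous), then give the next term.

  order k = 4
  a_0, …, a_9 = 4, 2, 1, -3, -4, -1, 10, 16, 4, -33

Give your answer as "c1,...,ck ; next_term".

  a_4 = 1·-3 + -1·1 + -2·2 + 1·4 = -4
  a_5 = 1·-4 + -1·-3 + -2·1 + 1·2 = -1
  a_6 = 1·-1 + -1·-4 + -2·-3 + 1·1 = 10
  a_7 = 1·10 + -1·-1 + -2·-4 + 1·-3 = 16
  a_8 = 1·16 + -1·10 + -2·-1 + 1·-4 = 4
  a_9 = 1·4 + -1·16 + -2·10 + 1·-1 = -33
  a_10 = 1·-33 + -1·4 + -2·16 + 1·10 = -59

1,-1,-2,1 ; -59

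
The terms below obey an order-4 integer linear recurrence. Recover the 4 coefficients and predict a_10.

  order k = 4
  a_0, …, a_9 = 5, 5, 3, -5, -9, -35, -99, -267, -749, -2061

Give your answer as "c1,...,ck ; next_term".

  a_4 = 2·-5 + 2·3 + 1·5 + -2·5 = -9
  a_5 = 2·-9 + 2·-5 + 1·3 + -2·5 = -35
  a_6 = 2·-35 + 2·-9 + 1·-5 + -2·3 = -99
  a_7 = 2·-99 + 2·-35 + 1·-9 + -2·-5 = -267
  a_8 = 2·-267 + 2·-99 + 1·-35 + -2·-9 = -749
  a_9 = 2·-749 + 2·-267 + 1·-99 + -2·-35 = -2061
  a_10 = 2·-2061 + 2·-749 + 1·-267 + -2·-99 = -5689

2,2,1,-2 ; -5689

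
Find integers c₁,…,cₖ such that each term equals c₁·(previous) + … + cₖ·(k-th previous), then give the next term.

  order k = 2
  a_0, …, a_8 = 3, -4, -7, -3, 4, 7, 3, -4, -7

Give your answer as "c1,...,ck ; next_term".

1,-1 ; -3

  a_2 = 1·-4 + -1·3 = -7
  a_3 = 1·-7 + -1·-4 = -3
  a_4 = 1·-3 + -1·-7 = 4
  a_5 = 1·4 + -1·-3 = 7
  a_6 = 1·7 + -1·4 = 3
  a_7 = 1·3 + -1·7 = -4
  a_8 = 1·-4 + -1·3 = -7
  a_9 = 1·-7 + -1·-4 = -3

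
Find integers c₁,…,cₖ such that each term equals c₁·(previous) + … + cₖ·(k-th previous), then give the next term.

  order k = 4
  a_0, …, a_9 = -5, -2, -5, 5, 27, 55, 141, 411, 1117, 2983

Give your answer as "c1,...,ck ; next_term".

3,-2,4,-2 ; 8077

  a_4 = 3·5 + -2·-5 + 4·-2 + -2·-5 = 27
  a_5 = 3·27 + -2·5 + 4·-5 + -2·-2 = 55
  a_6 = 3·55 + -2·27 + 4·5 + -2·-5 = 141
  a_7 = 3·141 + -2·55 + 4·27 + -2·5 = 411
  a_8 = 3·411 + -2·141 + 4·55 + -2·27 = 1117
  a_9 = 3·1117 + -2·411 + 4·141 + -2·55 = 2983
  a_10 = 3·2983 + -2·1117 + 4·411 + -2·141 = 8077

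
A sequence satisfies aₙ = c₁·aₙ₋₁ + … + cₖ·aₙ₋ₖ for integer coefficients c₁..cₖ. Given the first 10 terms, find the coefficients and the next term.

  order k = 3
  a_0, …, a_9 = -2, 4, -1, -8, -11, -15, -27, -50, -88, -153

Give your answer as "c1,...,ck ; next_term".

2,-1,1 ; -268

  a_3 = 2·-1 + -1·4 + 1·-2 = -8
  a_4 = 2·-8 + -1·-1 + 1·4 = -11
  a_5 = 2·-11 + -1·-8 + 1·-1 = -15
  a_6 = 2·-15 + -1·-11 + 1·-8 = -27
  a_7 = 2·-27 + -1·-15 + 1·-11 = -50
  a_8 = 2·-50 + -1·-27 + 1·-15 = -88
  a_9 = 2·-88 + -1·-50 + 1·-27 = -153
  a_10 = 2·-153 + -1·-88 + 1·-50 = -268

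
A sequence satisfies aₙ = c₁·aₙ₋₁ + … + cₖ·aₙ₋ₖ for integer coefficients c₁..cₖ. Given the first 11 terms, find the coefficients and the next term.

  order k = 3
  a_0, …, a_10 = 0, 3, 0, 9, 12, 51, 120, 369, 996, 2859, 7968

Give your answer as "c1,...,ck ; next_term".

2,3,-2 ; 22521

  a_3 = 2·0 + 3·3 + -2·0 = 9
  a_4 = 2·9 + 3·0 + -2·3 = 12
  a_5 = 2·12 + 3·9 + -2·0 = 51
  a_6 = 2·51 + 3·12 + -2·9 = 120
  a_7 = 2·120 + 3·51 + -2·12 = 369
  a_8 = 2·369 + 3·120 + -2·51 = 996
  a_9 = 2·996 + 3·369 + -2·120 = 2859
  a_10 = 2·2859 + 3·996 + -2·369 = 7968
  a_11 = 2·7968 + 3·2859 + -2·996 = 22521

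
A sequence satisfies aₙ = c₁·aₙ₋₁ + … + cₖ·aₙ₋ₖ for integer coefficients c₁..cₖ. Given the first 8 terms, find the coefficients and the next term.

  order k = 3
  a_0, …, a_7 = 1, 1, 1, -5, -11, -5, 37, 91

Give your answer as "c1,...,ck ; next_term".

1,-2,-4 ; 37

  a_3 = 1·1 + -2·1 + -4·1 = -5
  a_4 = 1·-5 + -2·1 + -4·1 = -11
  a_5 = 1·-11 + -2·-5 + -4·1 = -5
  a_6 = 1·-5 + -2·-11 + -4·-5 = 37
  a_7 = 1·37 + -2·-5 + -4·-11 = 91
  a_8 = 1·91 + -2·37 + -4·-5 = 37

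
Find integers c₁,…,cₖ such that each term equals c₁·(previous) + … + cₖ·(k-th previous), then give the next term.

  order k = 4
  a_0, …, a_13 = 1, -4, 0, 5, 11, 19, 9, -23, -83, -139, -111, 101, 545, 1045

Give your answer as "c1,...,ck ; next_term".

1,0,-2,-2 ; 1065

  a_4 = 1·5 + 0·0 + -2·-4 + -2·1 = 11
  a_5 = 1·11 + 0·5 + -2·0 + -2·-4 = 19
  a_6 = 1·19 + 0·11 + -2·5 + -2·0 = 9
  a_7 = 1·9 + 0·19 + -2·11 + -2·5 = -23
  a_8 = 1·-23 + 0·9 + -2·19 + -2·11 = -83
  a_9 = 1·-83 + 0·-23 + -2·9 + -2·19 = -139
  a_10 = 1·-139 + 0·-83 + -2·-23 + -2·9 = -111
  a_11 = 1·-111 + 0·-139 + -2·-83 + -2·-23 = 101
  a_12 = 1·101 + 0·-111 + -2·-139 + -2·-83 = 545
  a_13 = 1·545 + 0·101 + -2·-111 + -2·-139 = 1045
  a_14 = 1·1045 + 0·545 + -2·101 + -2·-111 = 1065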